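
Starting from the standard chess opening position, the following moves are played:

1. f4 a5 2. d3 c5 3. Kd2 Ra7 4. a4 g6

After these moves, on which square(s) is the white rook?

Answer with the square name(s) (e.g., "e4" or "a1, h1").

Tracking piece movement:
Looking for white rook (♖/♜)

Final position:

  a b c d e f g h
  ─────────────────
8│· ♞ ♝ ♛ ♚ ♝ ♞ ♜│8
7│♜ ♟ · ♟ ♟ ♟ · ♟│7
6│· · · · · · ♟ ·│6
5│♟ · ♟ · · · · ·│5
4│♙ · · · · ♙ · ·│4
3│· · · ♙ · · · ·│3
2│· ♙ ♙ ♔ ♙ · ♙ ♙│2
1│♖ ♘ ♗ ♕ · ♗ ♘ ♖│1
  ─────────────────
  a b c d e f g h


a1, h1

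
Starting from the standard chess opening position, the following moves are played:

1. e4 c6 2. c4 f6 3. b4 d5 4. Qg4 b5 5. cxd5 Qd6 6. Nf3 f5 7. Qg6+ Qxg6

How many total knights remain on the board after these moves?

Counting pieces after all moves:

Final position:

  a b c d e f g h
  ─────────────────
8│♜ ♞ ♝ · ♚ ♝ ♞ ♜│8
7│♟ · · · ♟ · ♟ ♟│7
6│· · ♟ · · · ♛ ·│6
5│· ♟ · ♙ · ♟ · ·│5
4│· ♙ · · ♙ · · ·│4
3│· · · · · ♘ · ·│3
2│♙ · · ♙ · ♙ ♙ ♙│2
1│♖ ♘ ♗ · ♔ ♗ · ♖│1
  ─────────────────
  a b c d e f g h


4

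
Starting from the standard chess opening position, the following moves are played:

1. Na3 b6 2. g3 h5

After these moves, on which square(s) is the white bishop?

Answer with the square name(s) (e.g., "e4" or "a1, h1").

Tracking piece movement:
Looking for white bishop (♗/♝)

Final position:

  a b c d e f g h
  ─────────────────
8│♜ ♞ ♝ ♛ ♚ ♝ ♞ ♜│8
7│♟ · ♟ ♟ ♟ ♟ ♟ ·│7
6│· ♟ · · · · · ·│6
5│· · · · · · · ♟│5
4│· · · · · · · ·│4
3│♘ · · · · · ♙ ·│3
2│♙ ♙ ♙ ♙ ♙ ♙ · ♙│2
1│♖ · ♗ ♕ ♔ ♗ ♘ ♖│1
  ─────────────────
  a b c d e f g h


c1, f1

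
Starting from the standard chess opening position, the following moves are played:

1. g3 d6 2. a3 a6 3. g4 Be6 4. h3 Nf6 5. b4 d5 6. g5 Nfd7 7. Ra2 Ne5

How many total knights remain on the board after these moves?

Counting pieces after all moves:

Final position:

  a b c d e f g h
  ─────────────────
8│♜ ♞ · ♛ ♚ ♝ · ♜│8
7│· ♟ ♟ · ♟ ♟ ♟ ♟│7
6│♟ · · · ♝ · · ·│6
5│· · · ♟ ♞ · ♙ ·│5
4│· ♙ · · · · · ·│4
3│♙ · · · · · · ♙│3
2│♖ · ♙ ♙ ♙ ♙ · ·│2
1│· ♘ ♗ ♕ ♔ ♗ ♘ ♖│1
  ─────────────────
  a b c d e f g h


4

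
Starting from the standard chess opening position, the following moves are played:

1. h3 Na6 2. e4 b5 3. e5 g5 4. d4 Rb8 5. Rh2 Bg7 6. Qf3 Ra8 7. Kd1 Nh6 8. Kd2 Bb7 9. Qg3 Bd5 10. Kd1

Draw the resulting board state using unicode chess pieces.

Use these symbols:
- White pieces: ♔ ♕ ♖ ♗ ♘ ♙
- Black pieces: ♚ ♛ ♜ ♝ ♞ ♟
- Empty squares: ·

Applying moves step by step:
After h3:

♜ ♞ ♝ ♛ ♚ ♝ ♞ ♜
♟ ♟ ♟ ♟ ♟ ♟ ♟ ♟
· · · · · · · ·
· · · · · · · ·
· · · · · · · ·
· · · · · · · ♙
♙ ♙ ♙ ♙ ♙ ♙ ♙ ·
♖ ♘ ♗ ♕ ♔ ♗ ♘ ♖


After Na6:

♜ · ♝ ♛ ♚ ♝ ♞ ♜
♟ ♟ ♟ ♟ ♟ ♟ ♟ ♟
♞ · · · · · · ·
· · · · · · · ·
· · · · · · · ·
· · · · · · · ♙
♙ ♙ ♙ ♙ ♙ ♙ ♙ ·
♖ ♘ ♗ ♕ ♔ ♗ ♘ ♖


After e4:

♜ · ♝ ♛ ♚ ♝ ♞ ♜
♟ ♟ ♟ ♟ ♟ ♟ ♟ ♟
♞ · · · · · · ·
· · · · · · · ·
· · · · ♙ · · ·
· · · · · · · ♙
♙ ♙ ♙ ♙ · ♙ ♙ ·
♖ ♘ ♗ ♕ ♔ ♗ ♘ ♖


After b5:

♜ · ♝ ♛ ♚ ♝ ♞ ♜
♟ · ♟ ♟ ♟ ♟ ♟ ♟
♞ · · · · · · ·
· ♟ · · · · · ·
· · · · ♙ · · ·
· · · · · · · ♙
♙ ♙ ♙ ♙ · ♙ ♙ ·
♖ ♘ ♗ ♕ ♔ ♗ ♘ ♖


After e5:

♜ · ♝ ♛ ♚ ♝ ♞ ♜
♟ · ♟ ♟ ♟ ♟ ♟ ♟
♞ · · · · · · ·
· ♟ · · ♙ · · ·
· · · · · · · ·
· · · · · · · ♙
♙ ♙ ♙ ♙ · ♙ ♙ ·
♖ ♘ ♗ ♕ ♔ ♗ ♘ ♖


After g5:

♜ · ♝ ♛ ♚ ♝ ♞ ♜
♟ · ♟ ♟ ♟ ♟ · ♟
♞ · · · · · · ·
· ♟ · · ♙ · ♟ ·
· · · · · · · ·
· · · · · · · ♙
♙ ♙ ♙ ♙ · ♙ ♙ ·
♖ ♘ ♗ ♕ ♔ ♗ ♘ ♖


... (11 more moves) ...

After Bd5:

♜ · · ♛ ♚ · · ♜
♟ · ♟ ♟ ♟ ♟ ♝ ♟
♞ · · · · · · ♞
· ♟ · ♝ ♙ · ♟ ·
· · · ♙ · · · ·
· · · · · · ♕ ♙
♙ ♙ ♙ ♔ · ♙ ♙ ♖
♖ ♘ ♗ · · ♗ ♘ ·


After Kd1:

♜ · · ♛ ♚ · · ♜
♟ · ♟ ♟ ♟ ♟ ♝ ♟
♞ · · · · · · ♞
· ♟ · ♝ ♙ · ♟ ·
· · · ♙ · · · ·
· · · · · · ♕ ♙
♙ ♙ ♙ · · ♙ ♙ ♖
♖ ♘ ♗ ♔ · ♗ ♘ ·



  a b c d e f g h
  ─────────────────
8│♜ · · ♛ ♚ · · ♜│8
7│♟ · ♟ ♟ ♟ ♟ ♝ ♟│7
6│♞ · · · · · · ♞│6
5│· ♟ · ♝ ♙ · ♟ ·│5
4│· · · ♙ · · · ·│4
3│· · · · · · ♕ ♙│3
2│♙ ♙ ♙ · · ♙ ♙ ♖│2
1│♖ ♘ ♗ ♔ · ♗ ♘ ·│1
  ─────────────────
  a b c d e f g h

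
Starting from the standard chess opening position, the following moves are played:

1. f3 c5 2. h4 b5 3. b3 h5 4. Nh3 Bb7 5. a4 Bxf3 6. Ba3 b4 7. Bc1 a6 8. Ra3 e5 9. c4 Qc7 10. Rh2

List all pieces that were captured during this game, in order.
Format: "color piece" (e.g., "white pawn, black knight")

Tracking captures:
  Bxf3: captured white pawn

white pawn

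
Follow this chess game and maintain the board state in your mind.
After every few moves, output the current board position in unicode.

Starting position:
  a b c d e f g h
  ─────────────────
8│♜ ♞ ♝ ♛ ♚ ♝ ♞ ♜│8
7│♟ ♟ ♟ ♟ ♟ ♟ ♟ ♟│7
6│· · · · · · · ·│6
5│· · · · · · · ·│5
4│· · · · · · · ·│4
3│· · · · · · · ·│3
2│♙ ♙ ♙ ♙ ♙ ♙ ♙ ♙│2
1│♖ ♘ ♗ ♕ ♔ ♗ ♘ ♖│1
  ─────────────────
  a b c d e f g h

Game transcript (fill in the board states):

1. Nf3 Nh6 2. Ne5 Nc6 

  a b c d e f g h
  ─────────────────
8│♜ · ♝ ♛ ♚ ♝ · ♜│8
7│♟ ♟ ♟ ♟ ♟ ♟ ♟ ♟│7
6│· · ♞ · · · · ♞│6
5│· · · · ♘ · · ·│5
4│· · · · · · · ·│4
3│· · · · · · · ·│3
2│♙ ♙ ♙ ♙ ♙ ♙ ♙ ♙│2
1│♖ ♘ ♗ ♕ ♔ ♗ · ♖│1
  ─────────────────
  a b c d e f g h

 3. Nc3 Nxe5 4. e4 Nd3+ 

  a b c d e f g h
  ─────────────────
8│♜ · ♝ ♛ ♚ ♝ · ♜│8
7│♟ ♟ ♟ ♟ ♟ ♟ ♟ ♟│7
6│· · · · · · · ♞│6
5│· · · · · · · ·│5
4│· · · · ♙ · · ·│4
3│· · ♘ ♞ · · · ·│3
2│♙ ♙ ♙ ♙ · ♙ ♙ ♙│2
1│♖ · ♗ ♕ ♔ ♗ · ♖│1
  ─────────────────
  a b c d e f g h

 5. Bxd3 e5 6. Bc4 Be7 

  a b c d e f g h
  ─────────────────
8│♜ · ♝ ♛ ♚ · · ♜│8
7│♟ ♟ ♟ ♟ ♝ ♟ ♟ ♟│7
6│· · · · · · · ♞│6
5│· · · · ♟ · · ·│5
4│· · ♗ · ♙ · · ·│4
3│· · ♘ · · · · ·│3
2│♙ ♙ ♙ ♙ · ♙ ♙ ♙│2
1│♖ · ♗ ♕ ♔ · · ♖│1
  ─────────────────
  a b c d e f g h

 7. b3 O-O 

  a b c d e f g h
  ─────────────────
8│♜ · ♝ ♛ · ♜ ♚ ·│8
7│♟ ♟ ♟ ♟ ♝ ♟ ♟ ♟│7
6│· · · · · · · ♞│6
5│· · · · ♟ · · ·│5
4│· · ♗ · ♙ · · ·│4
3│· ♙ ♘ · · · · ·│3
2│♙ · ♙ ♙ · ♙ ♙ ♙│2
1│♖ · ♗ ♕ ♔ · · ♖│1
  ─────────────────
  a b c d e f g h


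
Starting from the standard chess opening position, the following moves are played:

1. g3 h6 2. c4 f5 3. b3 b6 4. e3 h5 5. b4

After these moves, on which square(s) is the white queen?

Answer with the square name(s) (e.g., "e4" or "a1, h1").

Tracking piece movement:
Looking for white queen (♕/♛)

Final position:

  a b c d e f g h
  ─────────────────
8│♜ ♞ ♝ ♛ ♚ ♝ ♞ ♜│8
7│♟ · ♟ ♟ ♟ · ♟ ·│7
6│· ♟ · · · · · ·│6
5│· · · · · ♟ · ♟│5
4│· ♙ ♙ · · · · ·│4
3│· · · · ♙ · ♙ ·│3
2│♙ · · ♙ · ♙ · ♙│2
1│♖ ♘ ♗ ♕ ♔ ♗ ♘ ♖│1
  ─────────────────
  a b c d e f g h


d1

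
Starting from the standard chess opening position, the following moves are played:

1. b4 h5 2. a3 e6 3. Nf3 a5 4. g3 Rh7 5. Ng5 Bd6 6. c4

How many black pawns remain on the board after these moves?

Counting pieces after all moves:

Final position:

  a b c d e f g h
  ─────────────────
8│♜ ♞ ♝ ♛ ♚ · ♞ ·│8
7│· ♟ ♟ ♟ · ♟ ♟ ♜│7
6│· · · ♝ ♟ · · ·│6
5│♟ · · · · · ♘ ♟│5
4│· ♙ ♙ · · · · ·│4
3│♙ · · · · · ♙ ·│3
2│· · · ♙ ♙ ♙ · ♙│2
1│♖ ♘ ♗ ♕ ♔ ♗ · ♖│1
  ─────────────────
  a b c d e f g h


8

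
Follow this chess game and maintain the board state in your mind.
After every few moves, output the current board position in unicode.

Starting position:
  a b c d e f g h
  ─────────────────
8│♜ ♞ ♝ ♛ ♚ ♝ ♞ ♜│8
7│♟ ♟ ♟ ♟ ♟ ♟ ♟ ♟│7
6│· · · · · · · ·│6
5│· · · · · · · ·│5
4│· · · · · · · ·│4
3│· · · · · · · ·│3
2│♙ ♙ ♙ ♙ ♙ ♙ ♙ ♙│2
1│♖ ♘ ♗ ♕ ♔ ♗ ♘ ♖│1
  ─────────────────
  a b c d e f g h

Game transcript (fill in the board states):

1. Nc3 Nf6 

  a b c d e f g h
  ─────────────────
8│♜ ♞ ♝ ♛ ♚ ♝ · ♜│8
7│♟ ♟ ♟ ♟ ♟ ♟ ♟ ♟│7
6│· · · · · ♞ · ·│6
5│· · · · · · · ·│5
4│· · · · · · · ·│4
3│· · ♘ · · · · ·│3
2│♙ ♙ ♙ ♙ ♙ ♙ ♙ ♙│2
1│♖ · ♗ ♕ ♔ ♗ ♘ ♖│1
  ─────────────────
  a b c d e f g h

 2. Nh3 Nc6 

  a b c d e f g h
  ─────────────────
8│♜ · ♝ ♛ ♚ ♝ · ♜│8
7│♟ ♟ ♟ ♟ ♟ ♟ ♟ ♟│7
6│· · ♞ · · ♞ · ·│6
5│· · · · · · · ·│5
4│· · · · · · · ·│4
3│· · ♘ · · · · ♘│3
2│♙ ♙ ♙ ♙ ♙ ♙ ♙ ♙│2
1│♖ · ♗ ♕ ♔ ♗ · ♖│1
  ─────────────────
  a b c d e f g h

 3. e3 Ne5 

  a b c d e f g h
  ─────────────────
8│♜ · ♝ ♛ ♚ ♝ · ♜│8
7│♟ ♟ ♟ ♟ ♟ ♟ ♟ ♟│7
6│· · · · · ♞ · ·│6
5│· · · · ♞ · · ·│5
4│· · · · · · · ·│4
3│· · ♘ · ♙ · · ♘│3
2│♙ ♙ ♙ ♙ · ♙ ♙ ♙│2
1│♖ · ♗ ♕ ♔ ♗ · ♖│1
  ─────────────────
  a b c d e f g h

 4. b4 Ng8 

  a b c d e f g h
  ─────────────────
8│♜ · ♝ ♛ ♚ ♝ ♞ ♜│8
7│♟ ♟ ♟ ♟ ♟ ♟ ♟ ♟│7
6│· · · · · · · ·│6
5│· · · · ♞ · · ·│5
4│· ♙ · · · · · ·│4
3│· · ♘ · ♙ · · ♘│3
2│♙ · ♙ ♙ · ♙ ♙ ♙│2
1│♖ · ♗ ♕ ♔ ♗ · ♖│1
  ─────────────────
  a b c d e f g h

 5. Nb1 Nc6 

  a b c d e f g h
  ─────────────────
8│♜ · ♝ ♛ ♚ ♝ ♞ ♜│8
7│♟ ♟ ♟ ♟ ♟ ♟ ♟ ♟│7
6│· · ♞ · · · · ·│6
5│· · · · · · · ·│5
4│· ♙ · · · · · ·│4
3│· · · · ♙ · · ♘│3
2│♙ · ♙ ♙ · ♙ ♙ ♙│2
1│♖ ♘ ♗ ♕ ♔ ♗ · ♖│1
  ─────────────────
  a b c d e f g h



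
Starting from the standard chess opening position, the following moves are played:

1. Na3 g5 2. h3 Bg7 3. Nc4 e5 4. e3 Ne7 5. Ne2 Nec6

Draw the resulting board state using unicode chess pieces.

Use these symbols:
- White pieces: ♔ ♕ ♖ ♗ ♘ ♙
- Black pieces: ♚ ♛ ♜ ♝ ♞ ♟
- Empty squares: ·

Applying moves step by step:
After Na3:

♜ ♞ ♝ ♛ ♚ ♝ ♞ ♜
♟ ♟ ♟ ♟ ♟ ♟ ♟ ♟
· · · · · · · ·
· · · · · · · ·
· · · · · · · ·
♘ · · · · · · ·
♙ ♙ ♙ ♙ ♙ ♙ ♙ ♙
♖ · ♗ ♕ ♔ ♗ ♘ ♖


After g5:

♜ ♞ ♝ ♛ ♚ ♝ ♞ ♜
♟ ♟ ♟ ♟ ♟ ♟ · ♟
· · · · · · · ·
· · · · · · ♟ ·
· · · · · · · ·
♘ · · · · · · ·
♙ ♙ ♙ ♙ ♙ ♙ ♙ ♙
♖ · ♗ ♕ ♔ ♗ ♘ ♖


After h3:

♜ ♞ ♝ ♛ ♚ ♝ ♞ ♜
♟ ♟ ♟ ♟ ♟ ♟ · ♟
· · · · · · · ·
· · · · · · ♟ ·
· · · · · · · ·
♘ · · · · · · ♙
♙ ♙ ♙ ♙ ♙ ♙ ♙ ·
♖ · ♗ ♕ ♔ ♗ ♘ ♖


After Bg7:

♜ ♞ ♝ ♛ ♚ · ♞ ♜
♟ ♟ ♟ ♟ ♟ ♟ ♝ ♟
· · · · · · · ·
· · · · · · ♟ ·
· · · · · · · ·
♘ · · · · · · ♙
♙ ♙ ♙ ♙ ♙ ♙ ♙ ·
♖ · ♗ ♕ ♔ ♗ ♘ ♖


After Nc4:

♜ ♞ ♝ ♛ ♚ · ♞ ♜
♟ ♟ ♟ ♟ ♟ ♟ ♝ ♟
· · · · · · · ·
· · · · · · ♟ ·
· · ♘ · · · · ·
· · · · · · · ♙
♙ ♙ ♙ ♙ ♙ ♙ ♙ ·
♖ · ♗ ♕ ♔ ♗ ♘ ♖


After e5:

♜ ♞ ♝ ♛ ♚ · ♞ ♜
♟ ♟ ♟ ♟ · ♟ ♝ ♟
· · · · · · · ·
· · · · ♟ · ♟ ·
· · ♘ · · · · ·
· · · · · · · ♙
♙ ♙ ♙ ♙ ♙ ♙ ♙ ·
♖ · ♗ ♕ ♔ ♗ ♘ ♖


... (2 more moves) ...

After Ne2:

♜ ♞ ♝ ♛ ♚ · · ♜
♟ ♟ ♟ ♟ ♞ ♟ ♝ ♟
· · · · · · · ·
· · · · ♟ · ♟ ·
· · ♘ · · · · ·
· · · · ♙ · · ♙
♙ ♙ ♙ ♙ ♘ ♙ ♙ ·
♖ · ♗ ♕ ♔ ♗ · ♖


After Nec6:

♜ ♞ ♝ ♛ ♚ · · ♜
♟ ♟ ♟ ♟ · ♟ ♝ ♟
· · ♞ · · · · ·
· · · · ♟ · ♟ ·
· · ♘ · · · · ·
· · · · ♙ · · ♙
♙ ♙ ♙ ♙ ♘ ♙ ♙ ·
♖ · ♗ ♕ ♔ ♗ · ♖



  a b c d e f g h
  ─────────────────
8│♜ ♞ ♝ ♛ ♚ · · ♜│8
7│♟ ♟ ♟ ♟ · ♟ ♝ ♟│7
6│· · ♞ · · · · ·│6
5│· · · · ♟ · ♟ ·│5
4│· · ♘ · · · · ·│4
3│· · · · ♙ · · ♙│3
2│♙ ♙ ♙ ♙ ♘ ♙ ♙ ·│2
1│♖ · ♗ ♕ ♔ ♗ · ♖│1
  ─────────────────
  a b c d e f g h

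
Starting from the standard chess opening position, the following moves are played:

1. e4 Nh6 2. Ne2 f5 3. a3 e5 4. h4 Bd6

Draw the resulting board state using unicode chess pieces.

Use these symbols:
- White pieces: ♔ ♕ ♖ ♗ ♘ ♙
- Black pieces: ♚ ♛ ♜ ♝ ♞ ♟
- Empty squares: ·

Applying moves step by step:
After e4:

♜ ♞ ♝ ♛ ♚ ♝ ♞ ♜
♟ ♟ ♟ ♟ ♟ ♟ ♟ ♟
· · · · · · · ·
· · · · · · · ·
· · · · ♙ · · ·
· · · · · · · ·
♙ ♙ ♙ ♙ · ♙ ♙ ♙
♖ ♘ ♗ ♕ ♔ ♗ ♘ ♖


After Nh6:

♜ ♞ ♝ ♛ ♚ ♝ · ♜
♟ ♟ ♟ ♟ ♟ ♟ ♟ ♟
· · · · · · · ♞
· · · · · · · ·
· · · · ♙ · · ·
· · · · · · · ·
♙ ♙ ♙ ♙ · ♙ ♙ ♙
♖ ♘ ♗ ♕ ♔ ♗ ♘ ♖


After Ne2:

♜ ♞ ♝ ♛ ♚ ♝ · ♜
♟ ♟ ♟ ♟ ♟ ♟ ♟ ♟
· · · · · · · ♞
· · · · · · · ·
· · · · ♙ · · ·
· · · · · · · ·
♙ ♙ ♙ ♙ ♘ ♙ ♙ ♙
♖ ♘ ♗ ♕ ♔ ♗ · ♖


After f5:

♜ ♞ ♝ ♛ ♚ ♝ · ♜
♟ ♟ ♟ ♟ ♟ · ♟ ♟
· · · · · · · ♞
· · · · · ♟ · ·
· · · · ♙ · · ·
· · · · · · · ·
♙ ♙ ♙ ♙ ♘ ♙ ♙ ♙
♖ ♘ ♗ ♕ ♔ ♗ · ♖


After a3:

♜ ♞ ♝ ♛ ♚ ♝ · ♜
♟ ♟ ♟ ♟ ♟ · ♟ ♟
· · · · · · · ♞
· · · · · ♟ · ·
· · · · ♙ · · ·
♙ · · · · · · ·
· ♙ ♙ ♙ ♘ ♙ ♙ ♙
♖ ♘ ♗ ♕ ♔ ♗ · ♖


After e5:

♜ ♞ ♝ ♛ ♚ ♝ · ♜
♟ ♟ ♟ ♟ · · ♟ ♟
· · · · · · · ♞
· · · · ♟ ♟ · ·
· · · · ♙ · · ·
♙ · · · · · · ·
· ♙ ♙ ♙ ♘ ♙ ♙ ♙
♖ ♘ ♗ ♕ ♔ ♗ · ♖


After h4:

♜ ♞ ♝ ♛ ♚ ♝ · ♜
♟ ♟ ♟ ♟ · · ♟ ♟
· · · · · · · ♞
· · · · ♟ ♟ · ·
· · · · ♙ · · ♙
♙ · · · · · · ·
· ♙ ♙ ♙ ♘ ♙ ♙ ·
♖ ♘ ♗ ♕ ♔ ♗ · ♖


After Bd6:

♜ ♞ ♝ ♛ ♚ · · ♜
♟ ♟ ♟ ♟ · · ♟ ♟
· · · ♝ · · · ♞
· · · · ♟ ♟ · ·
· · · · ♙ · · ♙
♙ · · · · · · ·
· ♙ ♙ ♙ ♘ ♙ ♙ ·
♖ ♘ ♗ ♕ ♔ ♗ · ♖



  a b c d e f g h
  ─────────────────
8│♜ ♞ ♝ ♛ ♚ · · ♜│8
7│♟ ♟ ♟ ♟ · · ♟ ♟│7
6│· · · ♝ · · · ♞│6
5│· · · · ♟ ♟ · ·│5
4│· · · · ♙ · · ♙│4
3│♙ · · · · · · ·│3
2│· ♙ ♙ ♙ ♘ ♙ ♙ ·│2
1│♖ ♘ ♗ ♕ ♔ ♗ · ♖│1
  ─────────────────
  a b c d e f g h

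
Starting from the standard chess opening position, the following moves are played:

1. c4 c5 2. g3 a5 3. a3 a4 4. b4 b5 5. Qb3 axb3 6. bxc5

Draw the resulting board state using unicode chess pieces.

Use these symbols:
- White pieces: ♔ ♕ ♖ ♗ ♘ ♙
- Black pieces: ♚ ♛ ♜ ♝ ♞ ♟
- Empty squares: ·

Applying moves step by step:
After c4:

♜ ♞ ♝ ♛ ♚ ♝ ♞ ♜
♟ ♟ ♟ ♟ ♟ ♟ ♟ ♟
· · · · · · · ·
· · · · · · · ·
· · ♙ · · · · ·
· · · · · · · ·
♙ ♙ · ♙ ♙ ♙ ♙ ♙
♖ ♘ ♗ ♕ ♔ ♗ ♘ ♖


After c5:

♜ ♞ ♝ ♛ ♚ ♝ ♞ ♜
♟ ♟ · ♟ ♟ ♟ ♟ ♟
· · · · · · · ·
· · ♟ · · · · ·
· · ♙ · · · · ·
· · · · · · · ·
♙ ♙ · ♙ ♙ ♙ ♙ ♙
♖ ♘ ♗ ♕ ♔ ♗ ♘ ♖


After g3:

♜ ♞ ♝ ♛ ♚ ♝ ♞ ♜
♟ ♟ · ♟ ♟ ♟ ♟ ♟
· · · · · · · ·
· · ♟ · · · · ·
· · ♙ · · · · ·
· · · · · · ♙ ·
♙ ♙ · ♙ ♙ ♙ · ♙
♖ ♘ ♗ ♕ ♔ ♗ ♘ ♖


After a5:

♜ ♞ ♝ ♛ ♚ ♝ ♞ ♜
· ♟ · ♟ ♟ ♟ ♟ ♟
· · · · · · · ·
♟ · ♟ · · · · ·
· · ♙ · · · · ·
· · · · · · ♙ ·
♙ ♙ · ♙ ♙ ♙ · ♙
♖ ♘ ♗ ♕ ♔ ♗ ♘ ♖


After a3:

♜ ♞ ♝ ♛ ♚ ♝ ♞ ♜
· ♟ · ♟ ♟ ♟ ♟ ♟
· · · · · · · ·
♟ · ♟ · · · · ·
· · ♙ · · · · ·
♙ · · · · · ♙ ·
· ♙ · ♙ ♙ ♙ · ♙
♖ ♘ ♗ ♕ ♔ ♗ ♘ ♖


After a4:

♜ ♞ ♝ ♛ ♚ ♝ ♞ ♜
· ♟ · ♟ ♟ ♟ ♟ ♟
· · · · · · · ·
· · ♟ · · · · ·
♟ · ♙ · · · · ·
♙ · · · · · ♙ ·
· ♙ · ♙ ♙ ♙ · ♙
♖ ♘ ♗ ♕ ♔ ♗ ♘ ♖


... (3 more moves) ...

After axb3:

♜ ♞ ♝ ♛ ♚ ♝ ♞ ♜
· · · ♟ ♟ ♟ ♟ ♟
· · · · · · · ·
· ♟ ♟ · · · · ·
· ♙ ♙ · · · · ·
♙ ♟ · · · · ♙ ·
· · · ♙ ♙ ♙ · ♙
♖ ♘ ♗ · ♔ ♗ ♘ ♖


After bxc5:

♜ ♞ ♝ ♛ ♚ ♝ ♞ ♜
· · · ♟ ♟ ♟ ♟ ♟
· · · · · · · ·
· ♟ ♙ · · · · ·
· · ♙ · · · · ·
♙ ♟ · · · · ♙ ·
· · · ♙ ♙ ♙ · ♙
♖ ♘ ♗ · ♔ ♗ ♘ ♖



  a b c d e f g h
  ─────────────────
8│♜ ♞ ♝ ♛ ♚ ♝ ♞ ♜│8
7│· · · ♟ ♟ ♟ ♟ ♟│7
6│· · · · · · · ·│6
5│· ♟ ♙ · · · · ·│5
4│· · ♙ · · · · ·│4
3│♙ ♟ · · · · ♙ ·│3
2│· · · ♙ ♙ ♙ · ♙│2
1│♖ ♘ ♗ · ♔ ♗ ♘ ♖│1
  ─────────────────
  a b c d e f g h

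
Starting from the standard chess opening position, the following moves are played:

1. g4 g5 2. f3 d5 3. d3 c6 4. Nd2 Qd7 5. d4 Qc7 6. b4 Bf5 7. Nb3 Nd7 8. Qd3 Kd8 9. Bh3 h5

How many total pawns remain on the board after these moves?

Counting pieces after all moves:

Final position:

  a b c d e f g h
  ─────────────────
8│♜ · · ♚ · ♝ ♞ ♜│8
7│♟ ♟ ♛ ♞ ♟ ♟ · ·│7
6│· · ♟ · · · · ·│6
5│· · · ♟ · ♝ ♟ ♟│5
4│· ♙ · ♙ · · ♙ ·│4
3│· ♘ · ♕ · ♙ · ♗│3
2│♙ · ♙ · ♙ · · ♙│2
1│♖ · ♗ · ♔ · ♘ ♖│1
  ─────────────────
  a b c d e f g h


16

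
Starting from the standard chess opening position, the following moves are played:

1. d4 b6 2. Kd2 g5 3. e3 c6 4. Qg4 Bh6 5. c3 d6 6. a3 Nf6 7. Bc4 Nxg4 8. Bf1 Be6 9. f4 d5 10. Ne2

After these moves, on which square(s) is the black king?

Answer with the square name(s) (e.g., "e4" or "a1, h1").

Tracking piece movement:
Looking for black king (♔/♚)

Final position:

  a b c d e f g h
  ─────────────────
8│♜ ♞ · ♛ ♚ · · ♜│8
7│♟ · · · ♟ ♟ · ♟│7
6│· ♟ ♟ · ♝ · · ♝│6
5│· · · ♟ · · ♟ ·│5
4│· · · ♙ · ♙ ♞ ·│4
3│♙ · ♙ · ♙ · · ·│3
2│· ♙ · ♔ ♘ · ♙ ♙│2
1│♖ ♘ ♗ · · ♗ · ♖│1
  ─────────────────
  a b c d e f g h


e8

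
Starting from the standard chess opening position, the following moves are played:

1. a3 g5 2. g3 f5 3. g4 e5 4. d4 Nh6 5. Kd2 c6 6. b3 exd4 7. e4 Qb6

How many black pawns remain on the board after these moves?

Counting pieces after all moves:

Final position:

  a b c d e f g h
  ─────────────────
8│♜ ♞ ♝ · ♚ ♝ · ♜│8
7│♟ ♟ · ♟ · · · ♟│7
6│· ♛ ♟ · · · · ♞│6
5│· · · · · ♟ ♟ ·│5
4│· · · ♟ ♙ · ♙ ·│4
3│♙ ♙ · · · · · ·│3
2│· · ♙ ♔ · ♙ · ♙│2
1│♖ ♘ ♗ ♕ · ♗ ♘ ♖│1
  ─────────────────
  a b c d e f g h


8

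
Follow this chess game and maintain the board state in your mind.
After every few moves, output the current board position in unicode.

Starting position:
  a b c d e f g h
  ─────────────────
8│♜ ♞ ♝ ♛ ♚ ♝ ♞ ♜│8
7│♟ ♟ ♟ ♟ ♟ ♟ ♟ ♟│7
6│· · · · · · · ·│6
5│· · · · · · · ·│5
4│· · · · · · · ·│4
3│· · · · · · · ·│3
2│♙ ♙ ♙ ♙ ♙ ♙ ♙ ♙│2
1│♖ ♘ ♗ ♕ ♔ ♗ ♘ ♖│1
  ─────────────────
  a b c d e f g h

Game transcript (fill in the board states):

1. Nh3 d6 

  a b c d e f g h
  ─────────────────
8│♜ ♞ ♝ ♛ ♚ ♝ ♞ ♜│8
7│♟ ♟ ♟ · ♟ ♟ ♟ ♟│7
6│· · · ♟ · · · ·│6
5│· · · · · · · ·│5
4│· · · · · · · ·│4
3│· · · · · · · ♘│3
2│♙ ♙ ♙ ♙ ♙ ♙ ♙ ♙│2
1│♖ ♘ ♗ ♕ ♔ ♗ · ♖│1
  ─────────────────
  a b c d e f g h

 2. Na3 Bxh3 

  a b c d e f g h
  ─────────────────
8│♜ ♞ · ♛ ♚ ♝ ♞ ♜│8
7│♟ ♟ ♟ · ♟ ♟ ♟ ♟│7
6│· · · ♟ · · · ·│6
5│· · · · · · · ·│5
4│· · · · · · · ·│4
3│♘ · · · · · · ♝│3
2│♙ ♙ ♙ ♙ ♙ ♙ ♙ ♙│2
1│♖ · ♗ ♕ ♔ ♗ · ♖│1
  ─────────────────
  a b c d e f g h

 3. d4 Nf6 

  a b c d e f g h
  ─────────────────
8│♜ ♞ · ♛ ♚ ♝ · ♜│8
7│♟ ♟ ♟ · ♟ ♟ ♟ ♟│7
6│· · · ♟ · ♞ · ·│6
5│· · · · · · · ·│5
4│· · · ♙ · · · ·│4
3│♘ · · · · · · ♝│3
2│♙ ♙ ♙ · ♙ ♙ ♙ ♙│2
1│♖ · ♗ ♕ ♔ ♗ · ♖│1
  ─────────────────
  a b c d e f g h

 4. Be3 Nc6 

  a b c d e f g h
  ─────────────────
8│♜ · · ♛ ♚ ♝ · ♜│8
7│♟ ♟ ♟ · ♟ ♟ ♟ ♟│7
6│· · ♞ ♟ · ♞ · ·│6
5│· · · · · · · ·│5
4│· · · ♙ · · · ·│4
3│♘ · · · ♗ · · ♝│3
2│♙ ♙ ♙ · ♙ ♙ ♙ ♙│2
1│♖ · · ♕ ♔ ♗ · ♖│1
  ─────────────────
  a b c d e f g h

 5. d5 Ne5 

  a b c d e f g h
  ─────────────────
8│♜ · · ♛ ♚ ♝ · ♜│8
7│♟ ♟ ♟ · ♟ ♟ ♟ ♟│7
6│· · · ♟ · ♞ · ·│6
5│· · · ♙ ♞ · · ·│5
4│· · · · · · · ·│4
3│♘ · · · ♗ · · ♝│3
2│♙ ♙ ♙ · ♙ ♙ ♙ ♙│2
1│♖ · · ♕ ♔ ♗ · ♖│1
  ─────────────────
  a b c d e f g h



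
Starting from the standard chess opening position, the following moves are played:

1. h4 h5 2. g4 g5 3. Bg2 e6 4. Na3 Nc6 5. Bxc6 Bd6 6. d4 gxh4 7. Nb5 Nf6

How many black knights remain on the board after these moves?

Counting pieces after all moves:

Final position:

  a b c d e f g h
  ─────────────────
8│♜ · ♝ ♛ ♚ · · ♜│8
7│♟ ♟ ♟ ♟ · ♟ · ·│7
6│· · ♗ ♝ ♟ ♞ · ·│6
5│· ♘ · · · · · ♟│5
4│· · · ♙ · · ♙ ♟│4
3│· · · · · · · ·│3
2│♙ ♙ ♙ · ♙ ♙ · ·│2
1│♖ · ♗ ♕ ♔ · ♘ ♖│1
  ─────────────────
  a b c d e f g h


1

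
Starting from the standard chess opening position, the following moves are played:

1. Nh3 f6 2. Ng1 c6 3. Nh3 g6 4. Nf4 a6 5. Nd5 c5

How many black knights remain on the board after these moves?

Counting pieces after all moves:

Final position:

  a b c d e f g h
  ─────────────────
8│♜ ♞ ♝ ♛ ♚ ♝ ♞ ♜│8
7│· ♟ · ♟ ♟ · · ♟│7
6│♟ · · · · ♟ ♟ ·│6
5│· · ♟ ♘ · · · ·│5
4│· · · · · · · ·│4
3│· · · · · · · ·│3
2│♙ ♙ ♙ ♙ ♙ ♙ ♙ ♙│2
1│♖ ♘ ♗ ♕ ♔ ♗ · ♖│1
  ─────────────────
  a b c d e f g h


2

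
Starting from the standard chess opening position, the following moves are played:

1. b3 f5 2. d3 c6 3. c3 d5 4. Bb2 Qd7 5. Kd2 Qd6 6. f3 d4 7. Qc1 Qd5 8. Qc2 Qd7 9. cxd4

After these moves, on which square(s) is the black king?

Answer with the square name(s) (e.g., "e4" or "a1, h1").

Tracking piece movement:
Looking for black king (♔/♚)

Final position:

  a b c d e f g h
  ─────────────────
8│♜ ♞ ♝ · ♚ ♝ ♞ ♜│8
7│♟ ♟ · ♛ ♟ · ♟ ♟│7
6│· · ♟ · · · · ·│6
5│· · · · · ♟ · ·│5
4│· · · ♙ · · · ·│4
3│· ♙ · ♙ · ♙ · ·│3
2│♙ ♗ ♕ ♔ ♙ · ♙ ♙│2
1│♖ ♘ · · · ♗ ♘ ♖│1
  ─────────────────
  a b c d e f g h


e8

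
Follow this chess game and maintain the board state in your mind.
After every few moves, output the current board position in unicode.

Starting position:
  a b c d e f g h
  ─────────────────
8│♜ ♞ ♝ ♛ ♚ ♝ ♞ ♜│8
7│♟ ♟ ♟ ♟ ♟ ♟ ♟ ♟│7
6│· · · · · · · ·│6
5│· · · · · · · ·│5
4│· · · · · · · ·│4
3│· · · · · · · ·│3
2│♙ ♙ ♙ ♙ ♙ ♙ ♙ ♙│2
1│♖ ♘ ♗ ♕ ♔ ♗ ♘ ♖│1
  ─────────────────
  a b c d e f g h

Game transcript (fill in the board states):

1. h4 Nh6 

  a b c d e f g h
  ─────────────────
8│♜ ♞ ♝ ♛ ♚ ♝ · ♜│8
7│♟ ♟ ♟ ♟ ♟ ♟ ♟ ♟│7
6│· · · · · · · ♞│6
5│· · · · · · · ·│5
4│· · · · · · · ♙│4
3│· · · · · · · ·│3
2│♙ ♙ ♙ ♙ ♙ ♙ ♙ ·│2
1│♖ ♘ ♗ ♕ ♔ ♗ ♘ ♖│1
  ─────────────────
  a b c d e f g h

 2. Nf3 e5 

  a b c d e f g h
  ─────────────────
8│♜ ♞ ♝ ♛ ♚ ♝ · ♜│8
7│♟ ♟ ♟ ♟ · ♟ ♟ ♟│7
6│· · · · · · · ♞│6
5│· · · · ♟ · · ·│5
4│· · · · · · · ♙│4
3│· · · · · ♘ · ·│3
2│♙ ♙ ♙ ♙ ♙ ♙ ♙ ·│2
1│♖ ♘ ♗ ♕ ♔ ♗ · ♖│1
  ─────────────────
  a b c d e f g h

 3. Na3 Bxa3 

  a b c d e f g h
  ─────────────────
8│♜ ♞ ♝ ♛ ♚ · · ♜│8
7│♟ ♟ ♟ ♟ · ♟ ♟ ♟│7
6│· · · · · · · ♞│6
5│· · · · ♟ · · ·│5
4│· · · · · · · ♙│4
3│♝ · · · · ♘ · ·│3
2│♙ ♙ ♙ ♙ ♙ ♙ ♙ ·│2
1│♖ · ♗ ♕ ♔ ♗ · ♖│1
  ─────────────────
  a b c d e f g h

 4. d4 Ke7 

  a b c d e f g h
  ─────────────────
8│♜ ♞ ♝ ♛ · · · ♜│8
7│♟ ♟ ♟ ♟ ♚ ♟ ♟ ♟│7
6│· · · · · · · ♞│6
5│· · · · ♟ · · ·│5
4│· · · ♙ · · · ♙│4
3│♝ · · · · ♘ · ·│3
2│♙ ♙ ♙ · ♙ ♙ ♙ ·│2
1│♖ · ♗ ♕ ♔ ♗ · ♖│1
  ─────────────────
  a b c d e f g h

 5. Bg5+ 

  a b c d e f g h
  ─────────────────
8│♜ ♞ ♝ ♛ · · · ♜│8
7│♟ ♟ ♟ ♟ ♚ ♟ ♟ ♟│7
6│· · · · · · · ♞│6
5│· · · · ♟ · ♗ ·│5
4│· · · ♙ · · · ♙│4
3│♝ · · · · ♘ · ·│3
2│♙ ♙ ♙ · ♙ ♙ ♙ ·│2
1│♖ · · ♕ ♔ ♗ · ♖│1
  ─────────────────
  a b c d e f g h


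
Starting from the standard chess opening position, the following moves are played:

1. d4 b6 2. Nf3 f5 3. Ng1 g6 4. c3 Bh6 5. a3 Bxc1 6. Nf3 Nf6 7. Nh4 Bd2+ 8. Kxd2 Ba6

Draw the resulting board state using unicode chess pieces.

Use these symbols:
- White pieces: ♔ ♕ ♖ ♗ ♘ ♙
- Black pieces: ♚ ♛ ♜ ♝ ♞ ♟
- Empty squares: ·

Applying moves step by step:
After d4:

♜ ♞ ♝ ♛ ♚ ♝ ♞ ♜
♟ ♟ ♟ ♟ ♟ ♟ ♟ ♟
· · · · · · · ·
· · · · · · · ·
· · · ♙ · · · ·
· · · · · · · ·
♙ ♙ ♙ · ♙ ♙ ♙ ♙
♖ ♘ ♗ ♕ ♔ ♗ ♘ ♖


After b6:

♜ ♞ ♝ ♛ ♚ ♝ ♞ ♜
♟ · ♟ ♟ ♟ ♟ ♟ ♟
· ♟ · · · · · ·
· · · · · · · ·
· · · ♙ · · · ·
· · · · · · · ·
♙ ♙ ♙ · ♙ ♙ ♙ ♙
♖ ♘ ♗ ♕ ♔ ♗ ♘ ♖


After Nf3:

♜ ♞ ♝ ♛ ♚ ♝ ♞ ♜
♟ · ♟ ♟ ♟ ♟ ♟ ♟
· ♟ · · · · · ·
· · · · · · · ·
· · · ♙ · · · ·
· · · · · ♘ · ·
♙ ♙ ♙ · ♙ ♙ ♙ ♙
♖ ♘ ♗ ♕ ♔ ♗ · ♖


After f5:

♜ ♞ ♝ ♛ ♚ ♝ ♞ ♜
♟ · ♟ ♟ ♟ · ♟ ♟
· ♟ · · · · · ·
· · · · · ♟ · ·
· · · ♙ · · · ·
· · · · · ♘ · ·
♙ ♙ ♙ · ♙ ♙ ♙ ♙
♖ ♘ ♗ ♕ ♔ ♗ · ♖


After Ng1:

♜ ♞ ♝ ♛ ♚ ♝ ♞ ♜
♟ · ♟ ♟ ♟ · ♟ ♟
· ♟ · · · · · ·
· · · · · ♟ · ·
· · · ♙ · · · ·
· · · · · · · ·
♙ ♙ ♙ · ♙ ♙ ♙ ♙
♖ ♘ ♗ ♕ ♔ ♗ ♘ ♖


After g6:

♜ ♞ ♝ ♛ ♚ ♝ ♞ ♜
♟ · ♟ ♟ ♟ · · ♟
· ♟ · · · · ♟ ·
· · · · · ♟ · ·
· · · ♙ · · · ·
· · · · · · · ·
♙ ♙ ♙ · ♙ ♙ ♙ ♙
♖ ♘ ♗ ♕ ♔ ♗ ♘ ♖


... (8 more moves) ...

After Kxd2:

♜ ♞ ♝ ♛ ♚ · · ♜
♟ · ♟ ♟ ♟ · · ♟
· ♟ · · · ♞ ♟ ·
· · · · · ♟ · ·
· · · ♙ · · · ♘
♙ · ♙ · · · · ·
· ♙ · ♔ ♙ ♙ ♙ ♙
♖ ♘ · ♕ · ♗ · ♖


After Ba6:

♜ ♞ · ♛ ♚ · · ♜
♟ · ♟ ♟ ♟ · · ♟
♝ ♟ · · · ♞ ♟ ·
· · · · · ♟ · ·
· · · ♙ · · · ♘
♙ · ♙ · · · · ·
· ♙ · ♔ ♙ ♙ ♙ ♙
♖ ♘ · ♕ · ♗ · ♖



  a b c d e f g h
  ─────────────────
8│♜ ♞ · ♛ ♚ · · ♜│8
7│♟ · ♟ ♟ ♟ · · ♟│7
6│♝ ♟ · · · ♞ ♟ ·│6
5│· · · · · ♟ · ·│5
4│· · · ♙ · · · ♘│4
3│♙ · ♙ · · · · ·│3
2│· ♙ · ♔ ♙ ♙ ♙ ♙│2
1│♖ ♘ · ♕ · ♗ · ♖│1
  ─────────────────
  a b c d e f g h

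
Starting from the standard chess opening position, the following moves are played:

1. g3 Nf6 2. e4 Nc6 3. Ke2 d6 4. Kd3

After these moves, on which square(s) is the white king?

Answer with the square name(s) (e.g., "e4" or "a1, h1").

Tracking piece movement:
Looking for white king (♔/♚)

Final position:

  a b c d e f g h
  ─────────────────
8│♜ · ♝ ♛ ♚ ♝ · ♜│8
7│♟ ♟ ♟ · ♟ ♟ ♟ ♟│7
6│· · ♞ ♟ · ♞ · ·│6
5│· · · · · · · ·│5
4│· · · · ♙ · · ·│4
3│· · · ♔ · · ♙ ·│3
2│♙ ♙ ♙ ♙ · ♙ · ♙│2
1│♖ ♘ ♗ ♕ · ♗ ♘ ♖│1
  ─────────────────
  a b c d e f g h


d3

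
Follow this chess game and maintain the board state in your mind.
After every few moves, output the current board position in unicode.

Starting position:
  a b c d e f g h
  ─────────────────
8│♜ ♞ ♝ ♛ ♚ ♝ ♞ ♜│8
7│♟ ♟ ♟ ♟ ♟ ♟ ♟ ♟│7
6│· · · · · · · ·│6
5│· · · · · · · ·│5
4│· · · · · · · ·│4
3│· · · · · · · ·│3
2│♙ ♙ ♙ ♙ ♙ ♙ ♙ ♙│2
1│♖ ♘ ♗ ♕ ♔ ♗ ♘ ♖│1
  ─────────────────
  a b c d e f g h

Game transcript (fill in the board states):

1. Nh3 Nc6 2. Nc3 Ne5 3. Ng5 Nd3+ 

  a b c d e f g h
  ─────────────────
8│♜ · ♝ ♛ ♚ ♝ ♞ ♜│8
7│♟ ♟ ♟ ♟ ♟ ♟ ♟ ♟│7
6│· · · · · · · ·│6
5│· · · · · · ♘ ·│5
4│· · · · · · · ·│4
3│· · ♘ ♞ · · · ·│3
2│♙ ♙ ♙ ♙ ♙ ♙ ♙ ♙│2
1│♖ · ♗ ♕ ♔ ♗ · ♖│1
  ─────────────────
  a b c d e f g h

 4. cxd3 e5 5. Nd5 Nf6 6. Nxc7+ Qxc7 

  a b c d e f g h
  ─────────────────
8│♜ · ♝ · ♚ ♝ · ♜│8
7│♟ ♟ ♛ ♟ · ♟ ♟ ♟│7
6│· · · · · ♞ · ·│6
5│· · · · ♟ · ♘ ·│5
4│· · · · · · · ·│4
3│· · · ♙ · · · ·│3
2│♙ ♙ · ♙ ♙ ♙ ♙ ♙│2
1│♖ · ♗ ♕ ♔ ♗ · ♖│1
  ─────────────────
  a b c d e f g h

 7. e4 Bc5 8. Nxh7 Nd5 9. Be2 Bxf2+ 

  a b c d e f g h
  ─────────────────
8│♜ · ♝ · ♚ · · ♜│8
7│♟ ♟ ♛ ♟ · ♟ ♟ ♘│7
6│· · · · · · · ·│6
5│· · · ♞ ♟ · · ·│5
4│· · · · ♙ · · ·│4
3│· · · ♙ · · · ·│3
2│♙ ♙ · ♙ ♗ ♝ ♙ ♙│2
1│♖ · ♗ ♕ ♔ · · ♖│1
  ─────────────────
  a b c d e f g h

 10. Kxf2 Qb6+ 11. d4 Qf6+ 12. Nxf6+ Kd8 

  a b c d e f g h
  ─────────────────
8│♜ · ♝ ♚ · · · ♜│8
7│♟ ♟ · ♟ · ♟ ♟ ·│7
6│· · · · · ♘ · ·│6
5│· · · ♞ ♟ · · ·│5
4│· · · ♙ ♙ · · ·│4
3│· · · · · · · ·│3
2│♙ ♙ · ♙ ♗ ♔ ♙ ♙│2
1│♖ · ♗ ♕ · · · ♖│1
  ─────────────────
  a b c d e f g h

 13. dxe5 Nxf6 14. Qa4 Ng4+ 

  a b c d e f g h
  ─────────────────
8│♜ · ♝ ♚ · · · ♜│8
7│♟ ♟ · ♟ · ♟ ♟ ·│7
6│· · · · · · · ·│6
5│· · · · ♙ · · ·│5
4│♕ · · · ♙ · ♞ ·│4
3│· · · · · · · ·│3
2│♙ ♙ · ♙ ♗ ♔ ♙ ♙│2
1│♖ · ♗ · · · · ♖│1
  ─────────────────
  a b c d e f g h


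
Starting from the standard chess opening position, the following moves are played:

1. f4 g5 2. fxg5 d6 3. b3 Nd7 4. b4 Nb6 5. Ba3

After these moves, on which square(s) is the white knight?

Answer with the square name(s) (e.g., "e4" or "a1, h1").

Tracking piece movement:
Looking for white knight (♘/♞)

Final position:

  a b c d e f g h
  ─────────────────
8│♜ · ♝ ♛ ♚ ♝ ♞ ♜│8
7│♟ ♟ ♟ · ♟ ♟ · ♟│7
6│· ♞ · ♟ · · · ·│6
5│· · · · · · ♙ ·│5
4│· ♙ · · · · · ·│4
3│♗ · · · · · · ·│3
2│♙ · ♙ ♙ ♙ · ♙ ♙│2
1│♖ ♘ · ♕ ♔ ♗ ♘ ♖│1
  ─────────────────
  a b c d e f g h


b1, g1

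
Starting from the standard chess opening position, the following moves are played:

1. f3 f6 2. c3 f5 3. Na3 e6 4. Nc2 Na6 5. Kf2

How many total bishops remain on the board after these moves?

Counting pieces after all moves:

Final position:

  a b c d e f g h
  ─────────────────
8│♜ · ♝ ♛ ♚ ♝ ♞ ♜│8
7│♟ ♟ ♟ ♟ · · ♟ ♟│7
6│♞ · · · ♟ · · ·│6
5│· · · · · ♟ · ·│5
4│· · · · · · · ·│4
3│· · ♙ · · ♙ · ·│3
2│♙ ♙ ♘ ♙ ♙ ♔ ♙ ♙│2
1│♖ · ♗ ♕ · ♗ ♘ ♖│1
  ─────────────────
  a b c d e f g h


4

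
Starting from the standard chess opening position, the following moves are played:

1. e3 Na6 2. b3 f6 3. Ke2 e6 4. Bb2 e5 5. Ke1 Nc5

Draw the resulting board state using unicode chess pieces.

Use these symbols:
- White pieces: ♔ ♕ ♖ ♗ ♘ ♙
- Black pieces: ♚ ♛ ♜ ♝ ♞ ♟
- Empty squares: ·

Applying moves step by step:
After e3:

♜ ♞ ♝ ♛ ♚ ♝ ♞ ♜
♟ ♟ ♟ ♟ ♟ ♟ ♟ ♟
· · · · · · · ·
· · · · · · · ·
· · · · · · · ·
· · · · ♙ · · ·
♙ ♙ ♙ ♙ · ♙ ♙ ♙
♖ ♘ ♗ ♕ ♔ ♗ ♘ ♖


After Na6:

♜ · ♝ ♛ ♚ ♝ ♞ ♜
♟ ♟ ♟ ♟ ♟ ♟ ♟ ♟
♞ · · · · · · ·
· · · · · · · ·
· · · · · · · ·
· · · · ♙ · · ·
♙ ♙ ♙ ♙ · ♙ ♙ ♙
♖ ♘ ♗ ♕ ♔ ♗ ♘ ♖


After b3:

♜ · ♝ ♛ ♚ ♝ ♞ ♜
♟ ♟ ♟ ♟ ♟ ♟ ♟ ♟
♞ · · · · · · ·
· · · · · · · ·
· · · · · · · ·
· ♙ · · ♙ · · ·
♙ · ♙ ♙ · ♙ ♙ ♙
♖ ♘ ♗ ♕ ♔ ♗ ♘ ♖


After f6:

♜ · ♝ ♛ ♚ ♝ ♞ ♜
♟ ♟ ♟ ♟ ♟ · ♟ ♟
♞ · · · · ♟ · ·
· · · · · · · ·
· · · · · · · ·
· ♙ · · ♙ · · ·
♙ · ♙ ♙ · ♙ ♙ ♙
♖ ♘ ♗ ♕ ♔ ♗ ♘ ♖


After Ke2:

♜ · ♝ ♛ ♚ ♝ ♞ ♜
♟ ♟ ♟ ♟ ♟ · ♟ ♟
♞ · · · · ♟ · ·
· · · · · · · ·
· · · · · · · ·
· ♙ · · ♙ · · ·
♙ · ♙ ♙ ♔ ♙ ♙ ♙
♖ ♘ ♗ ♕ · ♗ ♘ ♖


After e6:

♜ · ♝ ♛ ♚ ♝ ♞ ♜
♟ ♟ ♟ ♟ · · ♟ ♟
♞ · · · ♟ ♟ · ·
· · · · · · · ·
· · · · · · · ·
· ♙ · · ♙ · · ·
♙ · ♙ ♙ ♔ ♙ ♙ ♙
♖ ♘ ♗ ♕ · ♗ ♘ ♖


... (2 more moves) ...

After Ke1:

♜ · ♝ ♛ ♚ ♝ ♞ ♜
♟ ♟ ♟ ♟ · · ♟ ♟
♞ · · · · ♟ · ·
· · · · ♟ · · ·
· · · · · · · ·
· ♙ · · ♙ · · ·
♙ ♗ ♙ ♙ · ♙ ♙ ♙
♖ ♘ · ♕ ♔ ♗ ♘ ♖


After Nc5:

♜ · ♝ ♛ ♚ ♝ ♞ ♜
♟ ♟ ♟ ♟ · · ♟ ♟
· · · · · ♟ · ·
· · ♞ · ♟ · · ·
· · · · · · · ·
· ♙ · · ♙ · · ·
♙ ♗ ♙ ♙ · ♙ ♙ ♙
♖ ♘ · ♕ ♔ ♗ ♘ ♖



  a b c d e f g h
  ─────────────────
8│♜ · ♝ ♛ ♚ ♝ ♞ ♜│8
7│♟ ♟ ♟ ♟ · · ♟ ♟│7
6│· · · · · ♟ · ·│6
5│· · ♞ · ♟ · · ·│5
4│· · · · · · · ·│4
3│· ♙ · · ♙ · · ·│3
2│♙ ♗ ♙ ♙ · ♙ ♙ ♙│2
1│♖ ♘ · ♕ ♔ ♗ ♘ ♖│1
  ─────────────────
  a b c d e f g h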